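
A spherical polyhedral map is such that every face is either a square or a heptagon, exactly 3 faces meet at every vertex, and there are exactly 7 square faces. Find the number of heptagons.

Let x be the number of heptagons; then F = 7 + x.
Edge–face incidences: 2E = 4·7 + 7·x = 28 + 7x.
Every vertex has degree 3, so 3V = 2E.
Euler: V − E + F = 2 ⇒ (2E)/3 − E + (7 + x) = 2.
Multiply by 6: 2·(2E) − 3·(2E) + 6·(7 + x) = 12, i.e. 42 + 6x − (28 + 7x) = 12.
Collecting terms: −x + 14 = 12, so −x = −2, so x = 2.
Then 2E = 28 + 7·2 = 42, so E = 21, V = 2E/3 = 14, F = 7 + 2 = 9.

2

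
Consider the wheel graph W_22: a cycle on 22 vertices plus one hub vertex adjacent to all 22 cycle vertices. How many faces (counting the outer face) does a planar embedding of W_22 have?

W_22 has V = 22 + 1 = 23 vertices and E = 2·22 = 44 edges.
By Euler's formula F = 2 − V + E = 2 − 23 + 44 = 23.

23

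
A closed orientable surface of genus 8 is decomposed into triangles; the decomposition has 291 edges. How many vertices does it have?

χ = 2 − 2·8 = -14, and every face is a triangle so 3F = 2E.
F = 2E/3 = 194. Then V = -14 + E − F = -14 + 291 − 194 = 83.

83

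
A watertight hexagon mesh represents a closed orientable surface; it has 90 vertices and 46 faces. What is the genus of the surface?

Every face is a hexagon, so 2E = 6·46 = 276, giving E = 138.
χ = V − E + F = 90 − 138 + 46 = -2.
For a closed orientable surface χ = 2 − 2g, so g = (2 − (-2))/2 = 2.

2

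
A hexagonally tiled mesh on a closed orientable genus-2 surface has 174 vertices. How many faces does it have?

χ = 2 − 2·2 = -2, and every face is a hexagon so 6F = 2E.
V − E + F = -2 with E = 6F/2 gives 174 − (6/2 − 1)·F = -2, so F = 88 and E = 264.

88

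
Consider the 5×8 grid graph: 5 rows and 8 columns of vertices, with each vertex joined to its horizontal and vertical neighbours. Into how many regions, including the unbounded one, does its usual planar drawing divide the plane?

The grid has V = 5·8 = 40 vertices and E = 5·7 + 8·4 = 67 edges.
F = 2 − V + E = 2 − 40 + 67 = 29.

29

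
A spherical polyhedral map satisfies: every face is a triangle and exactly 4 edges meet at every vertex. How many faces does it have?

8

Each face has 3 edges and each edge borders two faces, so 2E = 3F.
Each vertex has degree 4, so 4V = 2E and hence V = 3F/4.
Euler: V − E + F = 2 ⇒ (3F/4) − (3F/2) + F = 2.
Multiply by 8: (6 − 12 + 8)F = 16, i.e. 2F = 16.
So F = 8, E = 3·8/2 = 12, V = 3·8/4 = 6.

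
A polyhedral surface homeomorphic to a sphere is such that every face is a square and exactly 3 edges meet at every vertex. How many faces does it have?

Each face has 4 edges and each edge borders two faces, so 2E = 4F.
Each vertex has degree 3, so 3V = 2E and hence V = 4F/3.
Euler: V − E + F = 2 ⇒ (4F/3) − (4F/2) + F = 2.
Multiply by 6: (8 − 12 + 6)F = 12, i.e. 2F = 12.
So F = 6, E = 4·6/2 = 12, V = 4·6/3 = 8.

6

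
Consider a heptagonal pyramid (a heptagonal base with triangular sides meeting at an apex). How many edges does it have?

14

A pyramid on an n-gon base has one n-gon and n triangles: V = 7 + 1 = 8, E = 2·7 = 14, F = 7 + 1 = 8.
Check: V − E + F = 8 − 14 + 8 = 2.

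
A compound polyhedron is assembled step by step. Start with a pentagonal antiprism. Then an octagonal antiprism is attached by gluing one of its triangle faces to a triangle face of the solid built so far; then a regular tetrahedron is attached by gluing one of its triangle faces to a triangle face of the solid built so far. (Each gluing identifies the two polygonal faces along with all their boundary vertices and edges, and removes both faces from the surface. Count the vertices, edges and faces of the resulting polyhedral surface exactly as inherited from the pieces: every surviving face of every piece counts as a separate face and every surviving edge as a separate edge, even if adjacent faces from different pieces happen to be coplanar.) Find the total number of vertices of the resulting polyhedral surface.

A pentagonal antiprism: V=10, E=20, F=12.
Attach an octagonal antiprism (V=16, E=32, F=18) along a 3-gon: merge 3 vertices and 3 edges, delete both glued faces → V=23, E=49, F=28.
Attach a regular tetrahedron (V=4, E=6, F=4) along a 3-gon: merge 3 vertices and 3 edges, delete both glued faces → V=24, E=52, F=30.
Check: V − E + F = 24 − 52 + 30 = 2.

24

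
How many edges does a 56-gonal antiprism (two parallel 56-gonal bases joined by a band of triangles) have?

An antiprism on an n-gon has two n-gon caps and 2n triangles: V = 2·56 = 112, E = 4·56 = 224, F = 2·56 + 2 = 114.
Check: V − E + F = 112 − 224 + 114 = 2.

224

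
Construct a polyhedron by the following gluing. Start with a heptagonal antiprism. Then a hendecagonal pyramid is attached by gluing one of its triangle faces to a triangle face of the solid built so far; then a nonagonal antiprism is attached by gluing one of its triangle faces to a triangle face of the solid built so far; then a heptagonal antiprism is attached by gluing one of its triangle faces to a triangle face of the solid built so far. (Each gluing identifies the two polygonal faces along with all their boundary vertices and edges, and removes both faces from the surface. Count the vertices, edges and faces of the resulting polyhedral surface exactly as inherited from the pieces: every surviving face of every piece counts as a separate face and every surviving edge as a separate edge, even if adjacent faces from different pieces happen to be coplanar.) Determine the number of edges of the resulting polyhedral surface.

105

A heptagonal antiprism: V=14, E=28, F=16.
Attach a hendecagonal pyramid (V=12, E=22, F=12) along a 3-gon: merge 3 vertices and 3 edges, delete both glued faces → V=23, E=47, F=26.
Attach a nonagonal antiprism (V=18, E=36, F=20) along a 3-gon: merge 3 vertices and 3 edges, delete both glued faces → V=38, E=80, F=44.
Attach a heptagonal antiprism (V=14, E=28, F=16) along a 3-gon: merge 3 vertices and 3 edges, delete both glued faces → V=49, E=105, F=58.
Check: V − E + F = 49 − 105 + 58 = 2.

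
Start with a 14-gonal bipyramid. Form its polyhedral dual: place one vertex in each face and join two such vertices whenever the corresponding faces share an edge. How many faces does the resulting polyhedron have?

The base solid has V = 16, E = 42, F = 28.
The dual swaps V and F and preserves E: V′ = F = 28, E′ = E = 42, F′ = V = 16.

16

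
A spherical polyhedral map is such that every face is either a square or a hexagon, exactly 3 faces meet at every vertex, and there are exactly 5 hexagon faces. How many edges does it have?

27

Let x be the number of squares; then F = 5 + x.
Edge–face incidences: 2E = 6·5 + 4·x = 30 + 4x.
Every vertex has degree 3, so 3V = 2E.
Euler: V − E + F = 2 ⇒ (2E)/3 − E + (5 + x) = 2.
Multiply by 6: 2·(2E) − 3·(2E) + 6·(5 + x) = 12, i.e. 30 + 6x − (30 + 4x) = 12.
Collecting terms: 2x = 12, so x = 6.
Then 2E = 30 + 4·6 = 54, so E = 27, V = 2E/3 = 18, F = 5 + 6 = 11.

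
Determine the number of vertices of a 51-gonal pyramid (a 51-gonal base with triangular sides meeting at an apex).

A pyramid on an n-gon base has one n-gon and n triangles: V = 51 + 1 = 52, E = 2·51 = 102, F = 51 + 1 = 52.

52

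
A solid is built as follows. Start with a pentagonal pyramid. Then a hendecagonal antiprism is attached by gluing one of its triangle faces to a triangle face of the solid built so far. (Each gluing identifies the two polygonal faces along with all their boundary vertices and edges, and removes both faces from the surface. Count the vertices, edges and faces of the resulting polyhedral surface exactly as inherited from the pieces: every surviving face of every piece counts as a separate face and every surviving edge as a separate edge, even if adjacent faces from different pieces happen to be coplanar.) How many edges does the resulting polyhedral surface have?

51

A pentagonal pyramid: V=6, E=10, F=6.
Attach a hendecagonal antiprism (V=22, E=44, F=24) along a 3-gon: merge 3 vertices and 3 edges, delete both glued faces → V=25, E=51, F=28.
Check: V − E + F = 25 − 51 + 28 = 2.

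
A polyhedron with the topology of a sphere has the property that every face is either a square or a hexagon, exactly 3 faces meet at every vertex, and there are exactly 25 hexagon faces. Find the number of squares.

6

Let x be the number of squares; then F = 25 + x.
Edge–face incidences: 2E = 6·25 + 4·x = 150 + 4x.
Every vertex has degree 3, so 3V = 2E.
Euler: V − E + F = 2 ⇒ (2E)/3 − E + (25 + x) = 2.
Multiply by 6: 2·(2E) − 3·(2E) + 6·(25 + x) = 12, i.e. 150 + 6x − (150 + 4x) = 12.
Collecting terms: 2x = 12, so x = 6.
Then 2E = 150 + 4·6 = 174, so E = 87, V = 2E/3 = 58, F = 25 + 6 = 31.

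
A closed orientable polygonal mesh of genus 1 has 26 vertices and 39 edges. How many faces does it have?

13

For a closed orientable surface of genus 1, χ = 2 − 2·1 = 0.
F = 0 − V + E = 0 − 26 + 39 = 13.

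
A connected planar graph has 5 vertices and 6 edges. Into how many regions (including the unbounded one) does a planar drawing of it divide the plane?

Euler's formula for a connected plane graph: V − E + F = 2, so F = 2 − 5 + 6 = 3.

3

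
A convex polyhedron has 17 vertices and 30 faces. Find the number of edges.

Here V − E + F = 2.
E = V + F − (2) = 17 + 30 − (2) = 45.

45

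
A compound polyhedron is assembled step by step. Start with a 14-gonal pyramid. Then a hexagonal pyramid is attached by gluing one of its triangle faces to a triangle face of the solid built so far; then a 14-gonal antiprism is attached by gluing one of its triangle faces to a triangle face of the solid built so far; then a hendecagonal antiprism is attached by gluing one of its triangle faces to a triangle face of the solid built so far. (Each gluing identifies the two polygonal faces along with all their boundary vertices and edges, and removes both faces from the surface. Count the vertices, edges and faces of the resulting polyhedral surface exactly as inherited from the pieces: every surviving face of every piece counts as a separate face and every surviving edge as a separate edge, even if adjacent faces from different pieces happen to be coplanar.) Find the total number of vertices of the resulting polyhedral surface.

A 14-gonal pyramid: V=15, E=28, F=15.
Attach a hexagonal pyramid (V=7, E=12, F=7) along a 3-gon: merge 3 vertices and 3 edges, delete both glued faces → V=19, E=37, F=20.
Attach a 14-gonal antiprism (V=28, E=56, F=30) along a 3-gon: merge 3 vertices and 3 edges, delete both glued faces → V=44, E=90, F=48.
Attach a hendecagonal antiprism (V=22, E=44, F=24) along a 3-gon: merge 3 vertices and 3 edges, delete both glued faces → V=63, E=131, F=70.
Check: V − E + F = 63 − 131 + 70 = 2.

63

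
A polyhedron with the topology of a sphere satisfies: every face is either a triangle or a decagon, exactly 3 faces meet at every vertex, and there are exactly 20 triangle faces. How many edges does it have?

Let x be the number of decagons; then F = 20 + x.
Edge–face incidences: 2E = 3·20 + 10·x = 60 + 10x.
Every vertex has degree 3, so 3V = 2E.
Euler: V − E + F = 2 ⇒ (2E)/3 − E + (20 + x) = 2.
Multiply by 6: 2·(2E) − 3·(2E) + 6·(20 + x) = 12, i.e. 120 + 6x − (60 + 10x) = 12.
Collecting terms: −4x + 60 = 12, so −4x = −48, so x = 12.
Then 2E = 60 + 10·12 = 180, so E = 90, V = 2E/3 = 60, F = 20 + 12 = 32.

90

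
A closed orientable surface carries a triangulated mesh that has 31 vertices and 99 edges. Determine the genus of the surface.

Every face is a triangle and each edge borders two faces, so 3F = 2·99, giving F = 66.
χ = V − E + F = 31 − 99 + 66 = -2.
For a closed orientable surface χ = 2 − 2g, so g = (2 − (-2))/2 = 2.

2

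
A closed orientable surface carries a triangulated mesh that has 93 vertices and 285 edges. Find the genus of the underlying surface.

Every face is a triangle and each edge borders two faces, so 3F = 2·285, giving F = 190.
χ = V − E + F = 93 − 285 + 190 = -2.
For a closed orientable surface χ = 2 − 2g, so g = (2 − (-2))/2 = 2.

2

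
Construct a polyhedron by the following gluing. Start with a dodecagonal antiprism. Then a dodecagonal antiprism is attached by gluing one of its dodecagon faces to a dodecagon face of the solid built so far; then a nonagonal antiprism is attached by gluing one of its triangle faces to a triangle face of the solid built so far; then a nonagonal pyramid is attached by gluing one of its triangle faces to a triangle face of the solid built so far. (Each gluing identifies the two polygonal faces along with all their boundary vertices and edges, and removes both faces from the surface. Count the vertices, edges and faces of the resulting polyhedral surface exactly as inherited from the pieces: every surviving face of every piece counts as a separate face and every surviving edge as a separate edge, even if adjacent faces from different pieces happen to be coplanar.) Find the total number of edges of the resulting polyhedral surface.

A dodecagonal antiprism: V=24, E=48, F=26.
Attach a dodecagonal antiprism (V=24, E=48, F=26) along a 12-gon: merge 12 vertices and 12 edges, delete both glued faces → V=36, E=84, F=50.
Attach a nonagonal antiprism (V=18, E=36, F=20) along a 3-gon: merge 3 vertices and 3 edges, delete both glued faces → V=51, E=117, F=68.
Attach a nonagonal pyramid (V=10, E=18, F=10) along a 3-gon: merge 3 vertices and 3 edges, delete both glued faces → V=58, E=132, F=76.
Check: V − E + F = 58 − 132 + 76 = 2.

132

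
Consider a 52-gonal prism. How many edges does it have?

A prism on an n-gon has two n-gon bases and n rectangular sides: V = 2·52 = 104, E = 3·52 = 156, F = 52 + 2 = 54.
Check: V − E + F = 104 − 156 + 54 = 2.

156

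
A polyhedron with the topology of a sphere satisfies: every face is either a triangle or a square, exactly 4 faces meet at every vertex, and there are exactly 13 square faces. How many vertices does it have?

Let x be the number of triangles; then F = 13 + x.
Edge–face incidences: 2E = 4·13 + 3·x = 52 + 3x.
Every vertex has degree 4, so 4V = 2E.
Euler: V − E + F = 2 ⇒ (2E)/4 − E + (13 + x) = 2.
Multiply by 8: 2·(2E) − 4·(2E) + 8·(13 + x) = 16, i.e. 104 + 8x − 2·(52 + 3x) = 16.
Collecting terms: 2x = 16, so x = 8.
Then 2E = 52 + 3·8 = 76, so E = 38, V = 2E/4 = 19, F = 13 + 8 = 21.

19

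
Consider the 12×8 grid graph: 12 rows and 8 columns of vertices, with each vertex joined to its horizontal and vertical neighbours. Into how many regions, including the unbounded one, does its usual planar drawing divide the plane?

The grid has V = 12·8 = 96 vertices and E = 12·7 + 8·11 = 172 edges.
F = 2 − V + E = 2 − 96 + 172 = 78.

78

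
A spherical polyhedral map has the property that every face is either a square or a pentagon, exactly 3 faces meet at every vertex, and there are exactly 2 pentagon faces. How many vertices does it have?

Let x be the number of squares; then F = 2 + x.
Edge–face incidences: 2E = 5·2 + 4·x = 10 + 4x.
Every vertex has degree 3, so 3V = 2E.
Euler: V − E + F = 2 ⇒ (2E)/3 − E + (2 + x) = 2.
Multiply by 6: 2·(2E) − 3·(2E) + 6·(2 + x) = 12, i.e. 12 + 6x − (10 + 4x) = 12.
Collecting terms: 2x + 2 = 12, so 2x = 10, so x = 5.
Then 2E = 10 + 4·5 = 30, so E = 15, V = 2E/3 = 10, F = 2 + 5 = 7.

10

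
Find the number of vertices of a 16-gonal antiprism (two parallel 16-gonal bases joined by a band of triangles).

An antiprism on an n-gon has two n-gon caps and 2n triangles: V = 2·16 = 32, E = 4·16 = 64, F = 2·16 + 2 = 34.
Check: V − E + F = 32 − 64 + 34 = 2.

32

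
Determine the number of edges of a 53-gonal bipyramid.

A bipyramid over an n-gon has 2n triangular faces and n + 2 vertices: V = 53 + 2 = 55, E = 3·53 = 159, F = 2·53 = 106.
Check: V − E + F = 55 − 159 + 106 = 2.

159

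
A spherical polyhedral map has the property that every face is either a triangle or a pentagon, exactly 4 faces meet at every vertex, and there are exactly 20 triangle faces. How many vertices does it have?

Let x be the number of pentagons; then F = 20 + x.
Edge–face incidences: 2E = 3·20 + 5·x = 60 + 5x.
Every vertex has degree 4, so 4V = 2E.
Euler: V − E + F = 2 ⇒ (2E)/4 − E + (20 + x) = 2.
Multiply by 8: 2·(2E) − 4·(2E) + 8·(20 + x) = 16, i.e. 160 + 8x − 2·(60 + 5x) = 16.
Collecting terms: −2x + 40 = 16, so −2x = −24, so x = 12.
Then 2E = 60 + 5·12 = 120, so E = 60, V = 2E/4 = 30, F = 20 + 12 = 32.

30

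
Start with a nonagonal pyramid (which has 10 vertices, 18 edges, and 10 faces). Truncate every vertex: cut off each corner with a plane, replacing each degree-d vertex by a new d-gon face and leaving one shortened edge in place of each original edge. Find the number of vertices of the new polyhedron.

36

Truncation replaces each original edge-end by a new vertex, so V′ = 2E = 36.
Each original edge survives, and each old vertex of degree d contributes d new edges; summing degrees gives Σd = 2E, so E′ = E + 2E = 3E = 54.
Each original face survives and each original vertex becomes one new face: F′ = F + V = 20.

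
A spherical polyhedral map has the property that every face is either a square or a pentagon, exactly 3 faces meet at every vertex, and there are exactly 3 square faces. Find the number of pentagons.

6

Let x be the number of pentagons; then F = 3 + x.
Edge–face incidences: 2E = 4·3 + 5·x = 12 + 5x.
Every vertex has degree 3, so 3V = 2E.
Euler: V − E + F = 2 ⇒ (2E)/3 − E + (3 + x) = 2.
Multiply by 6: 2·(2E) − 3·(2E) + 6·(3 + x) = 12, i.e. 18 + 6x − (12 + 5x) = 12.
Collecting terms: x + 6 = 12, so x = 6.
Then 2E = 12 + 5·6 = 42, so E = 21, V = 2E/3 = 14, F = 3 + 6 = 9.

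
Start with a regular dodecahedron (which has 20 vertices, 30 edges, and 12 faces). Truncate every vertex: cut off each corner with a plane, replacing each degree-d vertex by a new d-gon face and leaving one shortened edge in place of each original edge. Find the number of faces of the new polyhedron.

32

Truncation replaces each original edge-end by a new vertex, so V′ = 2E = 60.
Each original edge survives, and each old vertex of degree d contributes d new edges; summing degrees gives Σd = 2E, so E′ = E + 2E = 3E = 90.
Each original face survives and each original vertex becomes one new face: F′ = F + V = 32.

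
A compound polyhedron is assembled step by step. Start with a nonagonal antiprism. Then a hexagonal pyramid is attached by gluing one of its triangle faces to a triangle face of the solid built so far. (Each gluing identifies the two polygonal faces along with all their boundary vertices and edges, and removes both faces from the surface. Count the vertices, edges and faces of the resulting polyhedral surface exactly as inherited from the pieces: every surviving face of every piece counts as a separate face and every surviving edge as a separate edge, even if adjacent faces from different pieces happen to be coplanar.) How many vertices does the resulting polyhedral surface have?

22

A nonagonal antiprism: V=18, E=36, F=20.
Attach a hexagonal pyramid (V=7, E=12, F=7) along a 3-gon: merge 3 vertices and 3 edges, delete both glued faces → V=22, E=45, F=25.
Check: V − E + F = 22 − 45 + 25 = 2.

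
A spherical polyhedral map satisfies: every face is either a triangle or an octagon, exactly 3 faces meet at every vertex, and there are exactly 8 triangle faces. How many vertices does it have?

Let x be the number of octagons; then F = 8 + x.
Edge–face incidences: 2E = 3·8 + 8·x = 24 + 8x.
Every vertex has degree 3, so 3V = 2E.
Euler: V − E + F = 2 ⇒ (2E)/3 − E + (8 + x) = 2.
Multiply by 6: 2·(2E) − 3·(2E) + 6·(8 + x) = 12, i.e. 48 + 6x − (24 + 8x) = 12.
Collecting terms: −2x + 24 = 12, so −2x = −12, so x = 6.
Then 2E = 24 + 8·6 = 72, so E = 36, V = 2E/3 = 24, F = 8 + 6 = 14.

24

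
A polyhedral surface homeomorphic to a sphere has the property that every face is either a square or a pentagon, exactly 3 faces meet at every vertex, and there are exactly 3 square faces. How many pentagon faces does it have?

Let x be the number of pentagons; then F = 3 + x.
Edge–face incidences: 2E = 4·3 + 5·x = 12 + 5x.
Every vertex has degree 3, so 3V = 2E.
Euler: V − E + F = 2 ⇒ (2E)/3 − E + (3 + x) = 2.
Multiply by 6: 2·(2E) − 3·(2E) + 6·(3 + x) = 12, i.e. 18 + 6x − (12 + 5x) = 12.
Collecting terms: x + 6 = 12, so x = 6.
Then 2E = 12 + 5·6 = 42, so E = 21, V = 2E/3 = 14, F = 3 + 6 = 9.

6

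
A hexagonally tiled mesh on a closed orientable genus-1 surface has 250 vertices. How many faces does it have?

χ = 2 − 2·1 = 0, and every face is a hexagon so 6F = 2E.
V − E + F = 0 with E = 6F/2 gives 250 − (6/2 − 1)·F = 0, so F = 125 and E = 375.

125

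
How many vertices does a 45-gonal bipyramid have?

A bipyramid over an n-gon has 2n triangular faces and n + 2 vertices: V = 45 + 2 = 47, E = 3·45 = 135, F = 2·45 = 90.
Check: V − E + F = 47 − 135 + 90 = 2.

47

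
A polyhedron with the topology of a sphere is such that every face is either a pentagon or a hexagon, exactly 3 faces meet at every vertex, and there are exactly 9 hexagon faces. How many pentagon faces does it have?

12

Let x be the number of pentagons; then F = 9 + x.
Edge–face incidences: 2E = 6·9 + 5·x = 54 + 5x.
Every vertex has degree 3, so 3V = 2E.
Euler: V − E + F = 2 ⇒ (2E)/3 − E + (9 + x) = 2.
Multiply by 6: 2·(2E) − 3·(2E) + 6·(9 + x) = 12, i.e. 54 + 6x − (54 + 5x) = 12.
Collecting terms: x = 12.
Then 2E = 54 + 5·12 = 114, so E = 57, V = 2E/3 = 38, F = 9 + 12 = 21.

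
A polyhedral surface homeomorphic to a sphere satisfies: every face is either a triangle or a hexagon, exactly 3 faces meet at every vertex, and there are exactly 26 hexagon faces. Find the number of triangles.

4

Let x be the number of triangles; then F = 26 + x.
Edge–face incidences: 2E = 6·26 + 3·x = 156 + 3x.
Every vertex has degree 3, so 3V = 2E.
Euler: V − E + F = 2 ⇒ (2E)/3 − E + (26 + x) = 2.
Multiply by 6: 2·(2E) − 3·(2E) + 6·(26 + x) = 12, i.e. 156 + 6x − (156 + 3x) = 12.
Collecting terms: 3x = 12, so x = 4.
Then 2E = 156 + 3·4 = 168, so E = 84, V = 2E/3 = 56, F = 26 + 4 = 30.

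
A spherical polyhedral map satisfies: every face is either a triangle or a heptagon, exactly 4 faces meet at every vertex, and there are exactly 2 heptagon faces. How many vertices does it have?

14

Let x be the number of triangles; then F = 2 + x.
Edge–face incidences: 2E = 7·2 + 3·x = 14 + 3x.
Every vertex has degree 4, so 4V = 2E.
Euler: V − E + F = 2 ⇒ (2E)/4 − E + (2 + x) = 2.
Multiply by 8: 2·(2E) − 4·(2E) + 8·(2 + x) = 16, i.e. 16 + 8x − 2·(14 + 3x) = 16.
Collecting terms: 2x − 12 = 16, so 2x = 28, so x = 14.
Then 2E = 14 + 3·14 = 56, so E = 28, V = 2E/4 = 14, F = 2 + 14 = 16.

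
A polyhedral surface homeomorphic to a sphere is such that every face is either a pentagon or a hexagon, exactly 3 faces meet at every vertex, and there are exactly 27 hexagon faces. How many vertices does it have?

74

Let x be the number of pentagons; then F = 27 + x.
Edge–face incidences: 2E = 6·27 + 5·x = 162 + 5x.
Every vertex has degree 3, so 3V = 2E.
Euler: V − E + F = 2 ⇒ (2E)/3 − E + (27 + x) = 2.
Multiply by 6: 2·(2E) − 3·(2E) + 6·(27 + x) = 12, i.e. 162 + 6x − (162 + 5x) = 12.
Collecting terms: x = 12.
Then 2E = 162 + 5·12 = 222, so E = 111, V = 2E/3 = 74, F = 27 + 12 = 39.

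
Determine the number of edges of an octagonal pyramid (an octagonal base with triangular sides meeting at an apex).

16

A pyramid on an n-gon base has one n-gon and n triangles: V = 8 + 1 = 9, E = 2·8 = 16, F = 8 + 1 = 9.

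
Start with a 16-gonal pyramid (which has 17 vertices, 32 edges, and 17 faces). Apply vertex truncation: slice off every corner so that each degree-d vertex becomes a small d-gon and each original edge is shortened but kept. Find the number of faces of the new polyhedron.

34

Truncation replaces each original edge-end by a new vertex, so V′ = 2E = 64.
Each original edge survives, and each old vertex of degree d contributes d new edges; summing degrees gives Σd = 2E, so E′ = E + 2E = 3E = 96.
Each original face survives and each original vertex becomes one new face: F′ = F + V = 34.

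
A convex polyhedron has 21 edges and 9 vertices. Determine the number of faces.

14

Here V − E + F = 2.
F = 2 − V + E = 2 − 9 + 21 = 14.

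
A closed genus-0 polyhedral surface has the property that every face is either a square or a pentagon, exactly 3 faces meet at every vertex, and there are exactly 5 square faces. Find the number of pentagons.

Let x be the number of pentagons; then F = 5 + x.
Edge–face incidences: 2E = 4·5 + 5·x = 20 + 5x.
Every vertex has degree 3, so 3V = 2E.
Euler: V − E + F = 2 ⇒ (2E)/3 − E + (5 + x) = 2.
Multiply by 6: 2·(2E) − 3·(2E) + 6·(5 + x) = 12, i.e. 30 + 6x − (20 + 5x) = 12.
Collecting terms: x + 10 = 12, so x = 2.
Then 2E = 20 + 5·2 = 30, so E = 15, V = 2E/3 = 10, F = 5 + 2 = 7.

2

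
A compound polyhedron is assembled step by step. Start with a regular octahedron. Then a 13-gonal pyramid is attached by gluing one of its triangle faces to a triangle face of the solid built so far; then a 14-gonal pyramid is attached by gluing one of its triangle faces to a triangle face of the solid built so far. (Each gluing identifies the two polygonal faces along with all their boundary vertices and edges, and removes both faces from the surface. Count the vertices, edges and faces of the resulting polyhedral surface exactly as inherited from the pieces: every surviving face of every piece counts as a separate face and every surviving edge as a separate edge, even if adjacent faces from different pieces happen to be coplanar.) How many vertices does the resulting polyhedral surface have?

A regular octahedron: V=6, E=12, F=8.
Attach a 13-gonal pyramid (V=14, E=26, F=14) along a 3-gon: merge 3 vertices and 3 edges, delete both glued faces → V=17, E=35, F=20.
Attach a 14-gonal pyramid (V=15, E=28, F=15) along a 3-gon: merge 3 vertices and 3 edges, delete both glued faces → V=29, E=60, F=33.
Check: V − E + F = 29 − 60 + 33 = 2.

29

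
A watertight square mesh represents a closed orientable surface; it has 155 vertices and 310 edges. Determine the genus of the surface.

1

Every face is a square and each edge borders two faces, so 4F = 2·310, giving F = 155.
χ = V − E + F = 155 − 310 + 155 = 0.
For a closed orientable surface χ = 2 − 2g, so g = (2 − (0))/2 = 1.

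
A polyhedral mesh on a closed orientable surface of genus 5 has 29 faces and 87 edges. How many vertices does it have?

For a closed orientable surface of genus 5, χ = 2 − 2·5 = -8.
V = -8 + E − F = -8 + 87 − 29 = 50.

50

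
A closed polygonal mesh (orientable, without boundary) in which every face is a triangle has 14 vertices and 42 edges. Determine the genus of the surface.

1

Every face is a triangle and each edge borders two faces, so 3F = 2·42, giving F = 28.
χ = V − E + F = 14 − 42 + 28 = 0.
For a closed orientable surface χ = 2 − 2g, so g = (2 − (0))/2 = 1.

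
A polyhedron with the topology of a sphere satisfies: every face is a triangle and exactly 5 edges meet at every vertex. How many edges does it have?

30

Each face has 3 edges and each edge borders two faces, so 2E = 3F.
Each vertex has degree 5, so 5V = 2E and hence V = 3F/5.
Euler: V − E + F = 2 ⇒ (3F/5) − (3F/2) + F = 2.
Multiply by 10: (6 − 15 + 10)F = 20, i.e. 1F = 20.
So F = 20, E = 3·20/2 = 30, V = 3·20/5 = 12.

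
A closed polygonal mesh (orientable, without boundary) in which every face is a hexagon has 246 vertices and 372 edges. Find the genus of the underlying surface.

Every face is a hexagon and each edge borders two faces, so 6F = 2·372, giving F = 124.
χ = V − E + F = 246 − 372 + 124 = -2.
For a closed orientable surface χ = 2 − 2g, so g = (2 − (-2))/2 = 2.

2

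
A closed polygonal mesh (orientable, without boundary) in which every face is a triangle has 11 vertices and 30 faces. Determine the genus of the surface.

Every face is a triangle, so 2E = 3·30 = 90, giving E = 45.
χ = V − E + F = 11 − 45 + 30 = -4.
For a closed orientable surface χ = 2 − 2g, so g = (2 − (-4))/2 = 3.

3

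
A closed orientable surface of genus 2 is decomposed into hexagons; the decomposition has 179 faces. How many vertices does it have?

χ = 2 − 2·2 = -2, and every face is a hexagon so 6F = 2E.
E = 6·179/2 = 537. Then V = -2 + E − F = -2 + 537 − 179 = 356.

356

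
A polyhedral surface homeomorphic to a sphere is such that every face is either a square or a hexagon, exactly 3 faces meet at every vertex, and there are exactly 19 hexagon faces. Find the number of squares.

Let x be the number of squares; then F = 19 + x.
Edge–face incidences: 2E = 6·19 + 4·x = 114 + 4x.
Every vertex has degree 3, so 3V = 2E.
Euler: V − E + F = 2 ⇒ (2E)/3 − E + (19 + x) = 2.
Multiply by 6: 2·(2E) − 3·(2E) + 6·(19 + x) = 12, i.e. 114 + 6x − (114 + 4x) = 12.
Collecting terms: 2x = 12, so x = 6.
Then 2E = 114 + 4·6 = 138, so E = 69, V = 2E/3 = 46, F = 19 + 6 = 25.

6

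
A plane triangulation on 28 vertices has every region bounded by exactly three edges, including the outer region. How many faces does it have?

52

In a plane triangulation 3F = 2E and V − E + F = 2, so F = 2V − 4 = 2·28 − 4 = 52.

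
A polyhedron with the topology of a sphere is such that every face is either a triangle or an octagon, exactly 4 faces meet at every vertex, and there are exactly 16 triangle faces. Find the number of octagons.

2

Let x be the number of octagons; then F = 16 + x.
Edge–face incidences: 2E = 3·16 + 8·x = 48 + 8x.
Every vertex has degree 4, so 4V = 2E.
Euler: V − E + F = 2 ⇒ (2E)/4 − E + (16 + x) = 2.
Multiply by 8: 2·(2E) − 4·(2E) + 8·(16 + x) = 16, i.e. 128 + 8x − 2·(48 + 8x) = 16.
Collecting terms: −8x + 32 = 16, so −8x = −16, so x = 2.
Then 2E = 48 + 8·2 = 64, so E = 32, V = 2E/4 = 16, F = 16 + 2 = 18.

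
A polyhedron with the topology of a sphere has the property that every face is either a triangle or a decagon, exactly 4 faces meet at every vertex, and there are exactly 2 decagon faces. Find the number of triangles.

20

Let x be the number of triangles; then F = 2 + x.
Edge–face incidences: 2E = 10·2 + 3·x = 20 + 3x.
Every vertex has degree 4, so 4V = 2E.
Euler: V − E + F = 2 ⇒ (2E)/4 − E + (2 + x) = 2.
Multiply by 8: 2·(2E) − 4·(2E) + 8·(2 + x) = 16, i.e. 16 + 8x − 2·(20 + 3x) = 16.
Collecting terms: 2x − 24 = 16, so 2x = 40, so x = 20.
Then 2E = 20 + 3·20 = 80, so E = 40, V = 2E/4 = 20, F = 2 + 20 = 22.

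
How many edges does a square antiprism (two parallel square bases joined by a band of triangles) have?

An antiprism on an n-gon has two n-gon caps and 2n triangles: V = 2·4 = 8, E = 4·4 = 16, F = 2·4 + 2 = 10.

16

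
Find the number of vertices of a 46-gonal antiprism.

An antiprism on an n-gon has two n-gon caps and 2n triangles: V = 2·46 = 92, E = 4·46 = 184, F = 2·46 + 2 = 94.

92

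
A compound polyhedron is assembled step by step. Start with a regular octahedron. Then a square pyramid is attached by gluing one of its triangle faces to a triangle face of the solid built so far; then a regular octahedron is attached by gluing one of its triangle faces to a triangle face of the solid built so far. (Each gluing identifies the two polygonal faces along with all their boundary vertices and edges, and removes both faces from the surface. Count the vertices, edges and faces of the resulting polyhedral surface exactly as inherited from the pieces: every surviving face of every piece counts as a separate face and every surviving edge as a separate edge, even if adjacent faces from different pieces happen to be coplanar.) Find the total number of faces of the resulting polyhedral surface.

A regular octahedron: V=6, E=12, F=8.
Attach a square pyramid (V=5, E=8, F=5) along a 3-gon: merge 3 vertices and 3 edges, delete both glued faces → V=8, E=17, F=11.
Attach a regular octahedron (V=6, E=12, F=8) along a 3-gon: merge 3 vertices and 3 edges, delete both glued faces → V=11, E=26, F=17.
Check: V − E + F = 11 − 26 + 17 = 2.

17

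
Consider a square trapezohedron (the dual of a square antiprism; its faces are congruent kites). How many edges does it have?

The n-trapezohedron (dual of the n-antiprism) has V = 2·4 + 2 = 10, E = 4·4 = 16, F = 2·4 = 8.

16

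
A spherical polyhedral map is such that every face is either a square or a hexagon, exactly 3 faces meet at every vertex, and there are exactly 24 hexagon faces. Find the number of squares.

Let x be the number of squares; then F = 24 + x.
Edge–face incidences: 2E = 6·24 + 4·x = 144 + 4x.
Every vertex has degree 3, so 3V = 2E.
Euler: V − E + F = 2 ⇒ (2E)/3 − E + (24 + x) = 2.
Multiply by 6: 2·(2E) − 3·(2E) + 6·(24 + x) = 12, i.e. 144 + 6x − (144 + 4x) = 12.
Collecting terms: 2x = 12, so x = 6.
Then 2E = 144 + 4·6 = 168, so E = 84, V = 2E/3 = 56, F = 24 + 6 = 30.

6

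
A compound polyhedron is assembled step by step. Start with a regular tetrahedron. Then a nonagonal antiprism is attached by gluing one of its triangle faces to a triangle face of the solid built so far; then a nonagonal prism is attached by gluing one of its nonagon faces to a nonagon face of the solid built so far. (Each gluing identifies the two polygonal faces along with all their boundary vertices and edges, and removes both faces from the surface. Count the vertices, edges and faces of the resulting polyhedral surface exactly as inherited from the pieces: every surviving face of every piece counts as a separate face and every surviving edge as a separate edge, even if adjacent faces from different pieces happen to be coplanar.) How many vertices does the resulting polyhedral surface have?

28

A regular tetrahedron: V=4, E=6, F=4.
Attach a nonagonal antiprism (V=18, E=36, F=20) along a 3-gon: merge 3 vertices and 3 edges, delete both glued faces → V=19, E=39, F=22.
Attach a nonagonal prism (V=18, E=27, F=11) along a 9-gon: merge 9 vertices and 9 edges, delete both glued faces → V=28, E=57, F=31.
Check: V − E + F = 28 − 57 + 31 = 2.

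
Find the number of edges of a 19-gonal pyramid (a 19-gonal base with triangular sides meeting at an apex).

38

A pyramid on an n-gon base has one n-gon and n triangles: V = 19 + 1 = 20, E = 2·19 = 38, F = 19 + 1 = 20.
Check: V − E + F = 20 − 38 + 20 = 2.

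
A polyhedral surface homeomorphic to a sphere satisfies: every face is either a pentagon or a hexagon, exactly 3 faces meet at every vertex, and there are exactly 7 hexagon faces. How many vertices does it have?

Let x be the number of pentagons; then F = 7 + x.
Edge–face incidences: 2E = 6·7 + 5·x = 42 + 5x.
Every vertex has degree 3, so 3V = 2E.
Euler: V − E + F = 2 ⇒ (2E)/3 − E + (7 + x) = 2.
Multiply by 6: 2·(2E) − 3·(2E) + 6·(7 + x) = 12, i.e. 42 + 6x − (42 + 5x) = 12.
Collecting terms: x = 12.
Then 2E = 42 + 5·12 = 102, so E = 51, V = 2E/3 = 34, F = 7 + 12 = 19.

34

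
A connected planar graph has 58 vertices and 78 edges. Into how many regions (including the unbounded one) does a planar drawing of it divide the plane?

Euler's formula for a connected plane graph: V − E + F = 2, so F = 2 − 58 + 78 = 22.

22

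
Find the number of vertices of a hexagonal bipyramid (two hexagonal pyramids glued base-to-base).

8

A bipyramid over an n-gon has 2n triangular faces and n + 2 vertices: V = 6 + 2 = 8, E = 3·6 = 18, F = 2·6 = 12.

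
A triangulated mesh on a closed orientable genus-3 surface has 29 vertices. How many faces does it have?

χ = 2 − 2·3 = -4, and every face is a triangle so 3F = 2E.
V − E + F = -4 with E = 3F/2 gives 29 − (3/2 − 1)·F = -4, so F = 66 and E = 99.

66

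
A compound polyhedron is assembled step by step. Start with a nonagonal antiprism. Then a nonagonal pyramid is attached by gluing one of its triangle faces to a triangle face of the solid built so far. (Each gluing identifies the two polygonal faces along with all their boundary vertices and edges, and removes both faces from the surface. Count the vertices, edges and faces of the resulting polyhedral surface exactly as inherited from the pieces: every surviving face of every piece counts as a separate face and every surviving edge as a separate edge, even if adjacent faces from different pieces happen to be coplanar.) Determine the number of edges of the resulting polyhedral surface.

A nonagonal antiprism: V=18, E=36, F=20.
Attach a nonagonal pyramid (V=10, E=18, F=10) along a 3-gon: merge 3 vertices and 3 edges, delete both glued faces → V=25, E=51, F=28.
Check: V − E + F = 25 − 51 + 28 = 2.

51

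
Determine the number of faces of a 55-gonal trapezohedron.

110

The n-trapezohedron (dual of the n-antiprism) has V = 2·55 + 2 = 112, E = 4·55 = 220, F = 2·55 = 110.
Check: V − E + F = 112 − 220 + 110 = 2.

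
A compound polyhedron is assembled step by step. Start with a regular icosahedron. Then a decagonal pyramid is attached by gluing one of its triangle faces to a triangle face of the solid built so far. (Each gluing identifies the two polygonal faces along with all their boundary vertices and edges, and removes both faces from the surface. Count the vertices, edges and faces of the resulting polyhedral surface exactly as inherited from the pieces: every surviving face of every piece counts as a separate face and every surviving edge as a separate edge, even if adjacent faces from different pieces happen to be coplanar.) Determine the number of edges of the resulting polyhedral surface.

47

A regular icosahedron: V=12, E=30, F=20.
Attach a decagonal pyramid (V=11, E=20, F=11) along a 3-gon: merge 3 vertices and 3 edges, delete both glued faces → V=20, E=47, F=29.
Check: V − E + F = 20 − 47 + 29 = 2.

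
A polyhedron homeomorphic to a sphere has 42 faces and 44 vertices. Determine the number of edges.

84

Here V − E + F = 2.
E = V + F − (2) = 44 + 42 − (2) = 84.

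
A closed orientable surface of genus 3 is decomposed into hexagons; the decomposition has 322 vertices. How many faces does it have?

χ = 2 − 2·3 = -4, and every face is a hexagon so 6F = 2E.
V − E + F = -4 with E = 6F/2 gives 322 − (6/2 − 1)·F = -4, so F = 163 and E = 489.

163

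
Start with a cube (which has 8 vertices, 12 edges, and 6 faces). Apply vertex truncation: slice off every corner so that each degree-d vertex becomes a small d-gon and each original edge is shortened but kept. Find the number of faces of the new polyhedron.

Truncation replaces each original edge-end by a new vertex, so V′ = 2E = 24.
Each original edge survives, and each old vertex of degree d contributes d new edges; summing degrees gives Σd = 2E, so E′ = E + 2E = 3E = 36.
Each original face survives and each original vertex becomes one new face: F′ = F + V = 14.

14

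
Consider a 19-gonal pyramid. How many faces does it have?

A pyramid on an n-gon base has one n-gon and n triangles: V = 19 + 1 = 20, E = 2·19 = 38, F = 19 + 1 = 20.

20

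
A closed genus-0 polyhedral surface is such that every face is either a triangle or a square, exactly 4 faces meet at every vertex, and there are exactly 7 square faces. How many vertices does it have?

13

Let x be the number of triangles; then F = 7 + x.
Edge–face incidences: 2E = 4·7 + 3·x = 28 + 3x.
Every vertex has degree 4, so 4V = 2E.
Euler: V − E + F = 2 ⇒ (2E)/4 − E + (7 + x) = 2.
Multiply by 8: 2·(2E) − 4·(2E) + 8·(7 + x) = 16, i.e. 56 + 8x − 2·(28 + 3x) = 16.
Collecting terms: 2x = 16, so x = 8.
Then 2E = 28 + 3·8 = 52, so E = 26, V = 2E/4 = 13, F = 7 + 8 = 15.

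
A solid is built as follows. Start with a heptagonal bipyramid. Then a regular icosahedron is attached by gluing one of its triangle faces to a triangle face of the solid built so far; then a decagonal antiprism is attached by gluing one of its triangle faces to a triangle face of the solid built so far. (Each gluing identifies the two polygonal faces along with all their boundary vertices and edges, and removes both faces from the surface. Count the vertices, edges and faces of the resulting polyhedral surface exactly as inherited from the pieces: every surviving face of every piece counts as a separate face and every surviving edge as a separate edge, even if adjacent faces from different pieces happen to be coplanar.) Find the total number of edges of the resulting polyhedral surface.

A heptagonal bipyramid: V=9, E=21, F=14.
Attach a regular icosahedron (V=12, E=30, F=20) along a 3-gon: merge 3 vertices and 3 edges, delete both glued faces → V=18, E=48, F=32.
Attach a decagonal antiprism (V=20, E=40, F=22) along a 3-gon: merge 3 vertices and 3 edges, delete both glued faces → V=35, E=85, F=52.
Check: V − E + F = 35 − 85 + 52 = 2.

85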